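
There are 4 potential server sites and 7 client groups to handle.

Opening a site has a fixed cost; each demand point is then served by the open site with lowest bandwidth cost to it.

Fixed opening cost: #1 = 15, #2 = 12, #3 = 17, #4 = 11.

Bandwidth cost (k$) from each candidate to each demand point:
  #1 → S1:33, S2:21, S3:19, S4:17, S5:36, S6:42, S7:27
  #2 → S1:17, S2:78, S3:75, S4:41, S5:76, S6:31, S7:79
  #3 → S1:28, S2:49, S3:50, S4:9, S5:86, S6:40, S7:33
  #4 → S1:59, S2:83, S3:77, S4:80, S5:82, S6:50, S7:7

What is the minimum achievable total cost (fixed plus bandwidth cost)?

186

Open {#1, #2, #4}: assign each demand point to its cheapest open site.
  S1→#2 17, S2→#1 21, S3→#1 19, S4→#1 17, S5→#1 36, S6→#2 31, S7→#4 7
  bandwidth cost 148, fixed 38 → total 186.
Compare {#1, #2}: bandwidth cost 168 + fixed 27 = 195.
Compare {#1, #2, #3, #4}: bandwidth cost 140 + fixed 55 = 195.
Compare {#1, #4}: bandwidth cost 175 + fixed 26 = 201.
All other subsets cost ≥ 195. Minimum total cost: 186.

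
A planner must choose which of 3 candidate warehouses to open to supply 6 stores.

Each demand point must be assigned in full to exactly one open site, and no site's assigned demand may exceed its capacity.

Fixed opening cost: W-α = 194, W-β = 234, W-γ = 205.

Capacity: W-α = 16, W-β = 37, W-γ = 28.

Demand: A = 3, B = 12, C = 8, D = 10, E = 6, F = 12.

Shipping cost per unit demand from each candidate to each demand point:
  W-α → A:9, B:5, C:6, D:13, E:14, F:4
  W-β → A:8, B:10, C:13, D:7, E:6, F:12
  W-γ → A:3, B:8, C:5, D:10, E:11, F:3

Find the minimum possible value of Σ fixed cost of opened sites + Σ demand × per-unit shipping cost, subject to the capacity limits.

Open {W-β, W-γ}; cheapest assignment that respects the capacities:
  W-β (cap 37, load 28): B, D, E — cost 12×10 + 10×7 + 6×6 = 226
  W-γ (cap 28, load 23): A, C, F — cost 3×3 + 8×5 + 12×3 = 85
  Shipping 311, fixed 439 → total 750.
  Any other capacity-feasible assignment to {W-β, W-γ} ships for at least 311.
Compare {W-α, W-β}: its best feasible assignment gives total 833.
Compare {W-α, W-β, W-γ}: its best feasible assignment gives total 884.
Every other set of open sites that can feasibly serve all demand totals ≥ 833 even under its best assignment. Minimum: 750.

750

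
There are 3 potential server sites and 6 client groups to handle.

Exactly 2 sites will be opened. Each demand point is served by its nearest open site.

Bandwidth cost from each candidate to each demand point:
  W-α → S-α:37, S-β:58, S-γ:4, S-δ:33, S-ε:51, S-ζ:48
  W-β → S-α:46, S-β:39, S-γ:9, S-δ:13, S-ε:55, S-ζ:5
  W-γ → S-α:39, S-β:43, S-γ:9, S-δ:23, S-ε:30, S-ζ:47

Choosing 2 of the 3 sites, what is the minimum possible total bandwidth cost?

135

Open {W-β, W-γ}.
  S-α→W-γ 39, S-β→W-β 39, S-γ→W-β 9, S-δ→W-β 13, S-ε→W-γ 30, S-ζ→W-β 5  ⇒ total 135.
Compare {W-α, W-β}: total 149.
Compare {W-α, W-γ}: total 184.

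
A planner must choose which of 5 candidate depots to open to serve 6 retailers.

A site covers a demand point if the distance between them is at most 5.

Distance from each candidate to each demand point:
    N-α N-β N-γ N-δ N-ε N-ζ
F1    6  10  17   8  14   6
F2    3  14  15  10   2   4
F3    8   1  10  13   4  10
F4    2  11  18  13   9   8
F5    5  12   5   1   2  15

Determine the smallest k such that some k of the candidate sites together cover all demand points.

Coverage sets (demand points within 5 of each site):
  F1: {}
  F2: {N-α, N-ε, N-ζ}
  F3: {N-β, N-ε}
  F4: {N-α}
  F5: {N-α, N-γ, N-δ, N-ε}
No 2 sites suffice: every size-2 union leaves at least one demand point uncovered.
But {F2, F3, F5} covers everything, so the minimum is 3.

3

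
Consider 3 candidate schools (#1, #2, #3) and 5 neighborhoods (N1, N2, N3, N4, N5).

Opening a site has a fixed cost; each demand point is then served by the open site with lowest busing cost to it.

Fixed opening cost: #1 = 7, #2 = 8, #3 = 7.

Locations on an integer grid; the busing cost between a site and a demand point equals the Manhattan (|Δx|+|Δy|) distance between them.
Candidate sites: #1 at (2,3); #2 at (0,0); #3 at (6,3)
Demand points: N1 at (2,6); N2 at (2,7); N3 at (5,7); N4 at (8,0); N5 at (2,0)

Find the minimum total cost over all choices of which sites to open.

33

Open {#1}: assign each demand point to its cheapest open site.
  N1→#1 3, N2→#1 4, N3→#1 7, N4→#1 9, N5→#1 3
  busing cost 26, fixed 7 → total 33.
Compare {#1, #3}: busing cost 20 + fixed 14 = 34.
Compare {#3}: busing cost 32 + fixed 7 = 39.
Compare {#1, #2}: busing cost 24 + fixed 15 = 39.
All other subsets cost ≥ 34. Minimum total cost: 33.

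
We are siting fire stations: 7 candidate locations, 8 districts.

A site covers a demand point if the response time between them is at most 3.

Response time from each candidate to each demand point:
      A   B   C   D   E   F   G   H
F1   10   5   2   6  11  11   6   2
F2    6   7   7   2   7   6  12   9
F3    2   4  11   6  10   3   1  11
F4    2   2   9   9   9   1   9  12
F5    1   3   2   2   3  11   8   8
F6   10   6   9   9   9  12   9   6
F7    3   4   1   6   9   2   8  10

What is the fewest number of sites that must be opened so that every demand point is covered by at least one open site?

Coverage sets (demand points within 3 of each site):
  F1: {C, H}
  F2: {D}
  F3: {A, F, G}
  F4: {A, B, F}
  F5: {A, B, C, D, E}
  F6: {}
  F7: {A, C, F}
No 2 sites suffice: every size-2 union leaves at least one demand point uncovered.
But {F1, F3, F5} covers everything, so the minimum is 3.

3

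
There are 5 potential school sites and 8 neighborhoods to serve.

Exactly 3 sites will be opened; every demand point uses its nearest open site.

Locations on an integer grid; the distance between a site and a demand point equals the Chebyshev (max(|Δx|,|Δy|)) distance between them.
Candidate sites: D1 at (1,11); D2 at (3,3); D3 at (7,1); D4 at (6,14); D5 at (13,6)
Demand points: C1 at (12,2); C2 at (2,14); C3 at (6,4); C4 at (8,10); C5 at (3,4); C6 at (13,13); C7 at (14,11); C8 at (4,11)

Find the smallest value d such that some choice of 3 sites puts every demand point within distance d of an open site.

Open {D1, D2, D5}.
  Farthest demand point is C6 at distance 7 (to D5); all others are ≤ 7.
With {D1, D3, D5} the worst case is 7.
With {D1, D4, D5} the worst case is 7.
No size-3 selection achieves below 7.

7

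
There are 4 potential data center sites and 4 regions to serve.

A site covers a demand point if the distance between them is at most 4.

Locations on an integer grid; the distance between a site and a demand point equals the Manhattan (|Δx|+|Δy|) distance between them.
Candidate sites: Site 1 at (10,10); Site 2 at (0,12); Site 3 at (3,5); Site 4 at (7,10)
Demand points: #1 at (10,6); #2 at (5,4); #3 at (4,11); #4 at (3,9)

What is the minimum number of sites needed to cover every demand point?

3

Coverage sets (demand points within 4 of each site):
  Site 1: {#1}
  Site 2: {}
  Site 3: {#2, #4}
  Site 4: {#3}
No 2 sites suffice: every size-2 union leaves at least one demand point uncovered.
But {Site 1, Site 3, Site 4} covers everything, so the minimum is 3.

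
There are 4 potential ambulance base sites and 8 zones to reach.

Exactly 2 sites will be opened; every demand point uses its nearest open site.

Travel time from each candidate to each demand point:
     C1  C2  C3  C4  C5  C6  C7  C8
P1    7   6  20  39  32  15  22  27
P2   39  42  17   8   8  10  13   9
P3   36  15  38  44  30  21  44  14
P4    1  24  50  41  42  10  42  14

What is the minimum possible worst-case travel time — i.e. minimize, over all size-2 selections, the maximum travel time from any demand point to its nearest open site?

Open {P1, P2}.
  Farthest demand point is C3 at travel time 17 (to P2); all others are ≤ 17.
With {P2, P4} the worst case is 24.
With {P2, P3} the worst case is 36.
No size-2 selection achieves below 17.

17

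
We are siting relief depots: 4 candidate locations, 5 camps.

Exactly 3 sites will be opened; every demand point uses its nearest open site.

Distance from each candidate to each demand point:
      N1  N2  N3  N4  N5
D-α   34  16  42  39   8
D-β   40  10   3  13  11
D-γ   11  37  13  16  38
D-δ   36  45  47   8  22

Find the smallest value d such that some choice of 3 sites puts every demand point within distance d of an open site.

11

Open {D-β, D-γ, D-δ}.
  Farthest demand point is N1 at distance 11 (to D-γ); all others are ≤ 11.
With {D-α, D-β, D-γ} the worst case is 13.
With {D-α, D-γ, D-δ} the worst case is 16.
No size-3 selection achieves below 11.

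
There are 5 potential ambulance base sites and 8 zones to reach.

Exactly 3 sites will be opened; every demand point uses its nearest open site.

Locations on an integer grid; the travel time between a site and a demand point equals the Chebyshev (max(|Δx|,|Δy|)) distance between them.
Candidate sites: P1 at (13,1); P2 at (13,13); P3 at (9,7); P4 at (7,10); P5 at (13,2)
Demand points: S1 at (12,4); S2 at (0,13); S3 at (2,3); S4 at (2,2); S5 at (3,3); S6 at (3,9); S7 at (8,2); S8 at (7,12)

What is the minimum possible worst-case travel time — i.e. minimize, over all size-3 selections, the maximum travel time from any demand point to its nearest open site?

7

Open {P1, P3, P4}.
  Farthest demand point is S2 at travel time 7 (to P4); all others are ≤ 7.
With {P2, P3, P4} the worst case is 7.
With {P3, P4, P5} the worst case is 7.
No size-3 selection achieves below 7.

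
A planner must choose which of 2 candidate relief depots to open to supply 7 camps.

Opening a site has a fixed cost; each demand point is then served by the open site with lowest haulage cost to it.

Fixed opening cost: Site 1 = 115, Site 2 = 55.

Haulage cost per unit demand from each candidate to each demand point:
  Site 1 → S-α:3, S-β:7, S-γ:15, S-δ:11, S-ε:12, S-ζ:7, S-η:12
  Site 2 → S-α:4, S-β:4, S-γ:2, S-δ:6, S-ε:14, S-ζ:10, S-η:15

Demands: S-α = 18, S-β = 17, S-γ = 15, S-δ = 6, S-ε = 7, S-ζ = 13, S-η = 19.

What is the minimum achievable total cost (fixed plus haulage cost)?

Open {Site 1, Site 2}: assign each demand point to its cheapest open site.
  S-α→Site 1 18×3=54, S-β→Site 2 17×4=68, S-γ→Site 2 15×2=30, S-δ→Site 2 6×6=36, S-ε→Site 1 7×12=84, S-ζ→Site 1 13×7=91, S-η→Site 1 19×12=228
  haulage cost 591, fixed 170 → total 761.
Compare {Site 2}: haulage cost 719 + fixed 55 = 774.
Compare {Site 1}: haulage cost 867 + fixed 115 = 982.

761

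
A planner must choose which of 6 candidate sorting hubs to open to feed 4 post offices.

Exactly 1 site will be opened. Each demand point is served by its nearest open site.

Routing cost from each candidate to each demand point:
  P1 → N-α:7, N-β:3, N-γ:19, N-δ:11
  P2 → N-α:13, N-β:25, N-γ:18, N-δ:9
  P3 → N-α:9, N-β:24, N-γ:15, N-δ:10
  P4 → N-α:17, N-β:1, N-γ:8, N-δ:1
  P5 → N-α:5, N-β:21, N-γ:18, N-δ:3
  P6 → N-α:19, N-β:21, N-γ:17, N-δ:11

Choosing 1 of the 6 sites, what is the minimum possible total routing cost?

Open {P4}.
  N-α→P4 17, N-β→P4 1, N-γ→P4 8, N-δ→P4 1  ⇒ total 27.
Compare {P1}: total 40.
Compare {P5}: total 47.
No size-1 selection does better; minimum is 27.

27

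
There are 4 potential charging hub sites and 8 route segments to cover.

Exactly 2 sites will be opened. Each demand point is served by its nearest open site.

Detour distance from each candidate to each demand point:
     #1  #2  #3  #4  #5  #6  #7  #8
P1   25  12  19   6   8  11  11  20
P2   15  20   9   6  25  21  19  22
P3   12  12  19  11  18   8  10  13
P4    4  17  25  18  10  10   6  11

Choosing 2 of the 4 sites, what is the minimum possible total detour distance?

Open {P2, P4}.
  #1→P4 4, #2→P4 17, #3→P2 9, #4→P2 6, #5→P4 10, #6→P4 10, #7→P4 6, #8→P4 11  ⇒ total 73.
Compare {P1, P4}: total 76.
Compare {P3, P4}: total 81.
No size-2 selection does better; minimum is 73.

73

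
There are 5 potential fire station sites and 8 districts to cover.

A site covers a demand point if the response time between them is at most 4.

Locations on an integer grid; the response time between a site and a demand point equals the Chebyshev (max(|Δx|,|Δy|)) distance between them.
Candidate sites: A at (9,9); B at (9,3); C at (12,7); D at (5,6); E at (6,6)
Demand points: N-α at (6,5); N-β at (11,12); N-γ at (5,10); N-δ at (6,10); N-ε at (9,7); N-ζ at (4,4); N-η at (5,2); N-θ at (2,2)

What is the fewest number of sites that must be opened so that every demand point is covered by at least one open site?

Coverage sets (demand points within 4 of each site):
  A: {N-α, N-β, N-γ, N-δ, N-ε}
  B: {N-α, N-ε, N-η}
  C: {N-ε}
  D: {N-α, N-γ, N-δ, N-ε, N-ζ, N-η, N-θ}
  E: {N-α, N-γ, N-δ, N-ε, N-ζ, N-η, N-θ}
No single site covers all 8 demand points.
But {A, D} covers everything, so the minimum is 2.

2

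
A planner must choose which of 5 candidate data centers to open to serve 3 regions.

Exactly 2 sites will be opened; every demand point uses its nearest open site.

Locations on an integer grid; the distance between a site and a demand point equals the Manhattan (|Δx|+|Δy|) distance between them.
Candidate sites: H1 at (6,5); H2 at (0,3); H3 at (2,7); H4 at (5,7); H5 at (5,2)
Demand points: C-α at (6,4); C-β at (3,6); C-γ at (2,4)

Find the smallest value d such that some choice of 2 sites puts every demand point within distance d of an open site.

3

Open {H1, H3}.
  Farthest demand point is C-γ at distance 3 (to H3); all others are ≤ 3.
With {H3, H5} the worst case is 3.
With {H1, H2} the worst case is 4.
No size-2 selection achieves below 3.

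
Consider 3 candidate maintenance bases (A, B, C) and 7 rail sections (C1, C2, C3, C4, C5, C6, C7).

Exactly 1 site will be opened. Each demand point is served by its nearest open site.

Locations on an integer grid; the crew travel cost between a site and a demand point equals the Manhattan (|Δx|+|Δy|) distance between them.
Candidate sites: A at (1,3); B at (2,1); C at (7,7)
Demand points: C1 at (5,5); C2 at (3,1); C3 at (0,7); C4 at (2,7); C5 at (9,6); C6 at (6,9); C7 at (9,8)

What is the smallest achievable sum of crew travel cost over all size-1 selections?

35

Open {C}.
  C1→C 4, C2→C 10, C3→C 7, C4→C 5, C5→C 3, C6→C 3, C7→C 3  ⇒ total 35.
Compare {A}: total 55.
Compare {B}: total 60.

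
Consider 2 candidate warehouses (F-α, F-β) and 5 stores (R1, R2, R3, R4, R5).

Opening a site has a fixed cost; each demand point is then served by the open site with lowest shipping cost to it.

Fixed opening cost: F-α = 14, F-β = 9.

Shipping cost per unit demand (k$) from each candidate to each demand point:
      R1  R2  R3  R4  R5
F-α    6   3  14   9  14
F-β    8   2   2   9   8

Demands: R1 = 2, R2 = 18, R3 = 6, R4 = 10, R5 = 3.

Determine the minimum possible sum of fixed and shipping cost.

Open {F-β}: assign each demand point to its cheapest open site.
  R1→F-β 2×8=16, R2→F-β 18×2=36, R3→F-β 6×2=12, R4→F-β 10×9=90, R5→F-β 3×8=24
  shipping cost 178, fixed 9 → total 187.
Compare {F-α, F-β}: shipping cost 174 + fixed 23 = 197.
Compare {F-α}: shipping cost 282 + fixed 14 = 296.

187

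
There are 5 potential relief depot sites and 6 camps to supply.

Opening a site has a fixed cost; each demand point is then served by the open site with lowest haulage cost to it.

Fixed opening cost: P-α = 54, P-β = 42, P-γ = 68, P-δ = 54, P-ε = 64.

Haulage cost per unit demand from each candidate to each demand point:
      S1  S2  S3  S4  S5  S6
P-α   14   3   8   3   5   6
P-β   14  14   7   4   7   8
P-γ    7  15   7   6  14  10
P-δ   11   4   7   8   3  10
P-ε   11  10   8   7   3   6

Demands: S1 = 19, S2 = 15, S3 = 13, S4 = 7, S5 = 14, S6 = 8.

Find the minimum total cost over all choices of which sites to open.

Open {P-α, P-γ}: assign each demand point to its cheapest open site.
  S1→P-γ 19×7=133, S2→P-α 15×3=45, S3→P-γ 13×7=91, S4→P-α 7×3=21, S5→P-α 14×5=70, S6→P-α 8×6=48
  haulage cost 408, fixed 122 → total 530.
Compare {P-α, P-γ, P-δ}: haulage cost 380 + fixed 176 = 556.
Compare {P-α, P-δ}: haulage cost 456 + fixed 108 = 564.
Compare {P-α, P-γ, P-ε}: haulage cost 380 + fixed 186 = 566.
All other subsets cost ≥ 556. Minimum total cost: 530.

530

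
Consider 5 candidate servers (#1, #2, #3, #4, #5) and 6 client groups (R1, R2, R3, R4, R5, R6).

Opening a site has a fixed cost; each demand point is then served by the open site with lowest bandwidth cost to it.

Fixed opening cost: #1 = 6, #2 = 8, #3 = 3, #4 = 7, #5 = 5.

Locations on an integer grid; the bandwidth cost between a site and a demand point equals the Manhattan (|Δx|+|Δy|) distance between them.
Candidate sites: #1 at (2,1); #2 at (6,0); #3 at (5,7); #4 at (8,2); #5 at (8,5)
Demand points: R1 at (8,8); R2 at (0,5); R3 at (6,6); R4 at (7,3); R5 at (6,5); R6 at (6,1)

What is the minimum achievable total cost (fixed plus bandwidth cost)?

Open {#5}: assign each demand point to its cheapest open site.
  R1→#5 3, R2→#5 8, R3→#5 3, R4→#5 3, R5→#5 2, R6→#5 6
  bandwidth cost 25, fixed 5 → total 30.
Compare {#3, #4}: bandwidth cost 21 + fixed 10 = 31.
Compare {#3, #5}: bandwidth cost 23 + fixed 8 = 31.
Compare {#3}: bandwidth cost 29 + fixed 3 = 32.
All other subsets cost ≥ 31. Minimum total cost: 30.

30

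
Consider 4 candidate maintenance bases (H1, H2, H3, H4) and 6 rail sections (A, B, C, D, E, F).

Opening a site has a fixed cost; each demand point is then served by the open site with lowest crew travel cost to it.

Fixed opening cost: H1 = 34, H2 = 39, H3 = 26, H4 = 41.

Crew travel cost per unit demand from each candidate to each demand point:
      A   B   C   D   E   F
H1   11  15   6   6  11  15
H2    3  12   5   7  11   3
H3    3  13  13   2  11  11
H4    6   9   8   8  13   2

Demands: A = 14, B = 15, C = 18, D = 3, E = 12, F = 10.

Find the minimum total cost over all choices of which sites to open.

Open {H2, H4}: assign each demand point to its cheapest open site.
  A→H2 14×3=42, B→H4 15×9=135, C→H2 18×5=90, D→H2 3×7=21, E→H2 12×11=132, F→H4 10×2=20
  crew travel cost 440, fixed 80 → total 520.
Compare {H2, H3, H4}: crew travel cost 425 + fixed 106 = 531.
Compare {H2}: crew travel cost 495 + fixed 39 = 534.
Compare {H1, H3, H4}: crew travel cost 443 + fixed 101 = 544.
All other subsets cost ≥ 531. Minimum total cost: 520.

520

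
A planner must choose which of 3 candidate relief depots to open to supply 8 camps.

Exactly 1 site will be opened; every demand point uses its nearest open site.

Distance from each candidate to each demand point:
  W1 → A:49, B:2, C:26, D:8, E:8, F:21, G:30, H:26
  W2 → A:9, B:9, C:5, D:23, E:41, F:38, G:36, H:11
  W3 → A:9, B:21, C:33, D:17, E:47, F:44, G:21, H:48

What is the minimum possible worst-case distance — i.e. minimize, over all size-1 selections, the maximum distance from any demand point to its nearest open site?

41

Open {W2}.
  Farthest demand point is E at distance 41 (to W2); all others are ≤ 41.
With {W3} the worst case is 48.
With {W1} the worst case is 49.
No size-1 selection achieves below 41.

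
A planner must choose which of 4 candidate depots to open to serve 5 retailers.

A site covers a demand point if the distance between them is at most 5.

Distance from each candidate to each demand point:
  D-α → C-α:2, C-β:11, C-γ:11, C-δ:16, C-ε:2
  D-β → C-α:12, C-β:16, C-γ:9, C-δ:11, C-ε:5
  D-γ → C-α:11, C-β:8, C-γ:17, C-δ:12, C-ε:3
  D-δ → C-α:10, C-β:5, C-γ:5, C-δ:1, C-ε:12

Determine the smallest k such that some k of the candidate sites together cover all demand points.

2

Coverage sets (demand points within 5 of each site):
  D-α: {C-α, C-ε}
  D-β: {C-ε}
  D-γ: {C-ε}
  D-δ: {C-β, C-γ, C-δ}
No single site covers all 5 demand points.
But {D-α, D-δ} covers everything, so the minimum is 2.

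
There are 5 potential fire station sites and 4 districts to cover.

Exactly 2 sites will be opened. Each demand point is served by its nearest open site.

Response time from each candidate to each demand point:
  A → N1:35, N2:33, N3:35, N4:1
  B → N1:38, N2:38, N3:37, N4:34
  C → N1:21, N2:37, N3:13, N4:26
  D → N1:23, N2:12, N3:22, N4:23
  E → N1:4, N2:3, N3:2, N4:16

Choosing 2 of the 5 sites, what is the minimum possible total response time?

Open {A, E}.
  N1→E 4, N2→E 3, N3→E 2, N4→A 1  ⇒ total 10.
Compare {B, E}: total 25.
Compare {C, E}: total 25.
No size-2 selection does better; minimum is 10.

10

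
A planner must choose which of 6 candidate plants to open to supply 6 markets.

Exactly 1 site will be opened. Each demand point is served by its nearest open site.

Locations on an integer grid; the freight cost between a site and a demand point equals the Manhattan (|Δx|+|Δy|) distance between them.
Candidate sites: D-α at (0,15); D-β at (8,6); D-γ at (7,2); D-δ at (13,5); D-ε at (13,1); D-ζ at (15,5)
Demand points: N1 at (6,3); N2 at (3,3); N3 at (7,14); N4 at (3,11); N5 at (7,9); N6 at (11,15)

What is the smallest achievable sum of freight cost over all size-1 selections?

Open {D-β}.
  N1→D-β 5, N2→D-β 8, N3→D-β 9, N4→D-β 10, N5→D-β 4, N6→D-β 12  ⇒ total 48.
Compare {D-γ}: total 56.
Compare {D-α}: total 72.
No size-1 selection does better; minimum is 48.

48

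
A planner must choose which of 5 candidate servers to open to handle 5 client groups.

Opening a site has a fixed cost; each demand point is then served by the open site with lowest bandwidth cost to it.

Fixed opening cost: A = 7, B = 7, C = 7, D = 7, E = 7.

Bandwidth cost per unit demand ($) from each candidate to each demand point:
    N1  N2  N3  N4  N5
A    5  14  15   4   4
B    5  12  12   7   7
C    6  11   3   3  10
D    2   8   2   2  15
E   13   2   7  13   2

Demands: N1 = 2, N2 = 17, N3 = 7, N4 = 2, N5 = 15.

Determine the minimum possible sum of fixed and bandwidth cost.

Open {D, E}: assign each demand point to its cheapest open site.
  N1→D 2×2=4, N2→E 17×2=34, N3→D 7×2=14, N4→D 2×2=4, N5→E 15×2=30
  bandwidth cost 86, fixed 14 → total 100.
Compare {A, D, E}: bandwidth cost 86 + fixed 21 = 107.
Compare {B, D, E}: bandwidth cost 86 + fixed 21 = 107.
Compare {C, D, E}: bandwidth cost 86 + fixed 21 = 107.
All other subsets cost ≥ 107. Minimum total cost: 100.

100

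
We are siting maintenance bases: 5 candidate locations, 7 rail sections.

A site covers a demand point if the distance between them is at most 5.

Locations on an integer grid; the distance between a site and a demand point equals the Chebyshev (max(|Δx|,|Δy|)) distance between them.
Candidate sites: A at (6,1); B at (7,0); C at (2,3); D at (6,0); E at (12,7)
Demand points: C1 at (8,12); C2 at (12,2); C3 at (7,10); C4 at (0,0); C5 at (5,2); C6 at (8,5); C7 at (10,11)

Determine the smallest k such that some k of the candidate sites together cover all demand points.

2

Coverage sets (demand points within 5 of each site):
  A: {C5, C6}
  B: {C2, C5, C6}
  C: {C4, C5}
  D: {C5, C6}
  E: {C1, C2, C3, C6, C7}
No single site covers all 7 demand points.
But {C, E} covers everything, so the minimum is 2.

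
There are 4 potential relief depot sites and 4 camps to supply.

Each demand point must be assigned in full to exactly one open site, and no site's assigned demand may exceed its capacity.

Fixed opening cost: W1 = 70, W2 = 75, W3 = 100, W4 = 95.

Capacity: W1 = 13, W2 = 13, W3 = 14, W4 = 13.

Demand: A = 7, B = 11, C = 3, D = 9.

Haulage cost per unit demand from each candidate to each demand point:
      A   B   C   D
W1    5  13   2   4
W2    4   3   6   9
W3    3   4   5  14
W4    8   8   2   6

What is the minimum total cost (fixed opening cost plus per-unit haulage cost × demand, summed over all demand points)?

Open {W1, W2, W3}; cheapest assignment that respects the capacities:
  W1 (cap 13, load 12): C, D — cost 3×2 + 9×4 = 42
  W2 (cap 13, load 11): B — cost 11×3 = 33
  W3 (cap 14, load 7): A — cost 7×3 = 21
  Shipping 96, fixed 245 → total 341.
  Any other capacity-feasible assignment to {W1, W2, W3} ships for at least 96.
Compare {W1, W2, W4}: its best feasible assignment gives total 368.
Compare {W2, W3, W4}: its best feasible assignment gives total 384.
Every other set of open sites that can feasibly serve all demand totals ≥ 368 even under its best assignment. Minimum: 341.

341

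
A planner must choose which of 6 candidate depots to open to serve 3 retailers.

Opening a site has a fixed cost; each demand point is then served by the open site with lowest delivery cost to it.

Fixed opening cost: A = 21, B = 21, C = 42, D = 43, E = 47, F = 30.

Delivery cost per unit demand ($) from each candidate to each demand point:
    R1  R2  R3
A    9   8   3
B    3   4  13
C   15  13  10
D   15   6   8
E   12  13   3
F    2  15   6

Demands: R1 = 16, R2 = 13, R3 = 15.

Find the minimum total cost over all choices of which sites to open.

Open {A, B}: assign each demand point to its cheapest open site.
  R1→B 16×3=48, R2→B 13×4=52, R3→A 15×3=45
  delivery cost 145, fixed 42 → total 187.
Compare {A, B, F}: delivery cost 129 + fixed 72 = 201.
Compare {B, E}: delivery cost 145 + fixed 68 = 213.
Compare {B, F}: delivery cost 174 + fixed 51 = 225.
All other subsets cost ≥ 201. Minimum total cost: 187.

187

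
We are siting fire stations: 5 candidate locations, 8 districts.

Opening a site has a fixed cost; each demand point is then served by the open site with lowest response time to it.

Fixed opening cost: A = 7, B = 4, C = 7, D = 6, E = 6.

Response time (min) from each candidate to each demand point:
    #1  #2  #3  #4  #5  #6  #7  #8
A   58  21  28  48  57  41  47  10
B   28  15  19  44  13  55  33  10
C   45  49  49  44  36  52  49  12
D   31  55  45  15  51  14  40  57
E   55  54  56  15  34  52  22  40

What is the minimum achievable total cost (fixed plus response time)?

152

Open {B, D, E}: assign each demand point to its cheapest open site.
  #1→B 28, #2→B 15, #3→B 19, #4→D 15, #5→B 13, #6→D 14, #7→E 22, #8→B 10
  response time 136, fixed 16 → total 152.
Compare {B, D}: response time 147 + fixed 10 = 157.
Compare {A, B, D, E}: response time 136 + fixed 23 = 159.
Compare {B, C, D, E}: response time 136 + fixed 23 = 159.
All other subsets cost ≥ 157. Minimum total cost: 152.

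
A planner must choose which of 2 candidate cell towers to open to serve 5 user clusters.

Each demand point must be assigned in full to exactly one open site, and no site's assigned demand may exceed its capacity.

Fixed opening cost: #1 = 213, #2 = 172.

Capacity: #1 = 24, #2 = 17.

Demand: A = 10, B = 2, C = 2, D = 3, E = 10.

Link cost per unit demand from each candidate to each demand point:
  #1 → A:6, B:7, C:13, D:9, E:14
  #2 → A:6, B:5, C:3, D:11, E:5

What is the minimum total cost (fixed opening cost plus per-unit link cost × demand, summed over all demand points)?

538

Open {#1, #2}; cheapest assignment that respects the capacities:
  #1 (cap 24, load 13): A, D — cost 10×6 + 3×9 = 87
  #2 (cap 17, load 14): B, C, E — cost 2×5 + 2×3 + 10×5 = 66
  Shipping 153, fixed 385 → total 538.
  Any other capacity-feasible assignment to {#1, #2} ships for at least 153.
Total demand is 27 and no other set of sites has combined capacity ≥ 27, so {#1, #2} is the only feasible choice of open sites. Minimum: 538.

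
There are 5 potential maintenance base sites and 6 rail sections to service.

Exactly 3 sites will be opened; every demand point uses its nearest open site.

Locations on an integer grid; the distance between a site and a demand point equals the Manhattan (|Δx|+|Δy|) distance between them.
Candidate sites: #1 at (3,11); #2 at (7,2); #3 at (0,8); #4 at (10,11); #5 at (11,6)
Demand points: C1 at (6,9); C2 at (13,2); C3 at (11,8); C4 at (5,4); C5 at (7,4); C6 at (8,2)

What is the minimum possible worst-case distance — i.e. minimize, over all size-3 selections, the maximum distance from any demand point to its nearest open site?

6

Open {#1, #2, #4}.
  Farthest demand point is C2 at distance 6 (to #2); all others are ≤ 6.
With {#1, #2, #5} the worst case is 6.
With {#2, #3, #4} the worst case is 6.
No size-3 selection achieves below 6.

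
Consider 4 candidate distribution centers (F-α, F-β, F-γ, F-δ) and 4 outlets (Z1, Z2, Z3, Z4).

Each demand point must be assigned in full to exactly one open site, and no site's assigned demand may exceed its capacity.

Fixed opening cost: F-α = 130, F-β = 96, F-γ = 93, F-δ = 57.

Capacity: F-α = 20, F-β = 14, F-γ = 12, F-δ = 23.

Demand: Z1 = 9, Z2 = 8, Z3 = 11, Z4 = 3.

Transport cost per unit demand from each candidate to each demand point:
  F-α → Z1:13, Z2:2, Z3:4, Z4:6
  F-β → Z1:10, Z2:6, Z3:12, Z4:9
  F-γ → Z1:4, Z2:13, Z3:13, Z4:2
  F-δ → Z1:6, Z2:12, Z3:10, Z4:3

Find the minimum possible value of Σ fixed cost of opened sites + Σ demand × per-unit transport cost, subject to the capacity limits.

310

Open {F-α, F-δ}; cheapest assignment that respects the capacities:
  F-α (cap 20, load 19): Z2, Z3 — cost 8×2 + 11×4 = 60
  F-δ (cap 23, load 12): Z1, Z4 — cost 9×6 + 3×3 = 63
  Shipping 123, fixed 187 → total 310.
  Any other capacity-feasible assignment to {F-α, F-δ} ships for at least 123.
Compare {F-α, F-γ}: its best feasible assignment gives total 325.
Compare {F-β, F-δ}: its best feasible assignment gives total 374.
Every other set of open sites that can feasibly serve all demand totals ≥ 325 even under its best assignment. Minimum: 310.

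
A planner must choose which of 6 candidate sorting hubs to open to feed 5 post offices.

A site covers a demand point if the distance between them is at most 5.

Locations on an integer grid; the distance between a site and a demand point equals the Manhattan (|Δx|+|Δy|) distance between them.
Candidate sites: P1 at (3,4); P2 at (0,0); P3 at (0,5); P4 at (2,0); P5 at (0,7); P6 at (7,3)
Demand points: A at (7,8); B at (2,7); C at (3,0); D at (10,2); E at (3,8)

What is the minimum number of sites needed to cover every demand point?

Coverage sets (demand points within 5 of each site):
  P1: {B, C, E}
  P2: {C}
  P3: {B}
  P4: {C}
  P5: {B, E}
  P6: {A, D}
No single site covers all 5 demand points.
But {P1, P6} covers everything, so the minimum is 2.

2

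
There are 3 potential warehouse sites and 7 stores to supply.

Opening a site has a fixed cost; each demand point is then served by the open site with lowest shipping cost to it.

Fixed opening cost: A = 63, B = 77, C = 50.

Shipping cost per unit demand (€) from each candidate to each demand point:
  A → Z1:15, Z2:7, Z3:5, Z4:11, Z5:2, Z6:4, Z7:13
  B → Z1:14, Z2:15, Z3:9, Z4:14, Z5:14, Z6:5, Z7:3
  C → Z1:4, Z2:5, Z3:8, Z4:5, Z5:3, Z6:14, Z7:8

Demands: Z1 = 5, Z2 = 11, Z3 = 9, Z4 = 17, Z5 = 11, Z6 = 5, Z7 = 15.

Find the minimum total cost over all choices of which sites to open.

Open {B, C}: assign each demand point to its cheapest open site.
  Z1→C 5×4=20, Z2→C 11×5=55, Z3→C 9×8=72, Z4→C 17×5=85, Z5→C 11×3=33, Z6→B 5×5=25, Z7→B 15×3=45
  shipping cost 335, fixed 127 → total 462.
Compare {A, C}: shipping cost 367 + fixed 113 = 480.
Compare {A, B, C}: shipping cost 292 + fixed 190 = 482.
Compare {C}: shipping cost 455 + fixed 50 = 505.
All other subsets cost ≥ 480. Minimum total cost: 462.

462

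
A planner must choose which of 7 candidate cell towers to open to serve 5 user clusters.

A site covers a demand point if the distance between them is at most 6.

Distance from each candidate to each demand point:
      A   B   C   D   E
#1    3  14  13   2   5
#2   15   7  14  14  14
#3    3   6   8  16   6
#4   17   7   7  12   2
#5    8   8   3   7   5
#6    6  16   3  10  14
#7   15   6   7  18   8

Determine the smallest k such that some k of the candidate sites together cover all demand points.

Coverage sets (demand points within 6 of each site):
  #1: {A, D, E}
  #2: {}
  #3: {A, B, E}
  #4: {E}
  #5: {C, E}
  #6: {A, C}
  #7: {B}
No 2 sites suffice: every size-2 union leaves at least one demand point uncovered.
But {#1, #3, #5} covers everything, so the minimum is 3.

3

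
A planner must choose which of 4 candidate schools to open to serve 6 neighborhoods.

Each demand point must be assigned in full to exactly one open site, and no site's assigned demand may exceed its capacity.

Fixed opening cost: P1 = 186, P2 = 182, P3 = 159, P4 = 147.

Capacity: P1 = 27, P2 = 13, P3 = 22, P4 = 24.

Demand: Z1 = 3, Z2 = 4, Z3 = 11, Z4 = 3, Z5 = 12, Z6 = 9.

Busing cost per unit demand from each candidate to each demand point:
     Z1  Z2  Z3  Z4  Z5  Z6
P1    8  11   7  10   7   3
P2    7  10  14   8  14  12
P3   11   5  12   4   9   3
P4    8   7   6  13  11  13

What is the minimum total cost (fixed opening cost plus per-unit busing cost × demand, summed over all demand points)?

Open {P1, P3}; cheapest assignment that respects the capacities:
  P1 (cap 27, load 26): Z1, Z3, Z5 — cost 3×8 + 11×7 + 12×7 = 185
  P3 (cap 22, load 16): Z2, Z4, Z6 — cost 4×5 + 3×4 + 9×3 = 59
  Shipping 244, fixed 345 → total 589.
  Any other capacity-feasible assignment to {P1, P3} ships for at least 244.
Compare {P1, P4}: its best feasible assignment gives total 592.
Compare {P3, P4}: its best feasible assignment gives total 596.
Every other set of open sites that can feasibly serve all demand totals ≥ 592 even under its best assignment. Minimum: 589.

589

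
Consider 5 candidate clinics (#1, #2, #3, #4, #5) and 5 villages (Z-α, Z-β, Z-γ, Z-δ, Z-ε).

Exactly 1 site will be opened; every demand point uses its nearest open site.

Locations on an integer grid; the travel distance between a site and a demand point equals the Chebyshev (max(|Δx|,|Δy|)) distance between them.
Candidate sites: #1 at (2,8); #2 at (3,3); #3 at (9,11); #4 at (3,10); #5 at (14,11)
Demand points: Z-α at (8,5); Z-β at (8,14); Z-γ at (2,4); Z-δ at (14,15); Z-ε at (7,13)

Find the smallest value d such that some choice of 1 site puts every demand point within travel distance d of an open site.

7

Open {#3}.
  Farthest demand point is Z-γ at travel distance 7 (to #3); all others are ≤ 7.
With {#4} the worst case is 11.
With {#1} the worst case is 12.
No size-1 selection achieves below 7.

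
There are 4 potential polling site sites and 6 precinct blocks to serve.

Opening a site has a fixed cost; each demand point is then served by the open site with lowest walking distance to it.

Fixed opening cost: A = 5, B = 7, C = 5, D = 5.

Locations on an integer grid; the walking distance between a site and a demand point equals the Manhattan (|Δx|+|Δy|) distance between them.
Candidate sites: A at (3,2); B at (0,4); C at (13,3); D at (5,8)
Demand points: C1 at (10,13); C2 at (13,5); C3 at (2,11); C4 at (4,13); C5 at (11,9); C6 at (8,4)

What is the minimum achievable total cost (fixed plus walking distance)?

47

Open {C, D}: assign each demand point to its cheapest open site.
  C1→D 10, C2→C 2, C3→D 6, C4→D 6, C5→D 7, C6→C 6
  walking distance 37, fixed 10 → total 47.
Compare {D}: walking distance 47 + fixed 5 = 52.
Compare {A, C, D}: walking distance 37 + fixed 15 = 52.
Compare {B, C, D}: walking distance 37 + fixed 17 = 54.
All other subsets cost ≥ 52. Minimum total cost: 47.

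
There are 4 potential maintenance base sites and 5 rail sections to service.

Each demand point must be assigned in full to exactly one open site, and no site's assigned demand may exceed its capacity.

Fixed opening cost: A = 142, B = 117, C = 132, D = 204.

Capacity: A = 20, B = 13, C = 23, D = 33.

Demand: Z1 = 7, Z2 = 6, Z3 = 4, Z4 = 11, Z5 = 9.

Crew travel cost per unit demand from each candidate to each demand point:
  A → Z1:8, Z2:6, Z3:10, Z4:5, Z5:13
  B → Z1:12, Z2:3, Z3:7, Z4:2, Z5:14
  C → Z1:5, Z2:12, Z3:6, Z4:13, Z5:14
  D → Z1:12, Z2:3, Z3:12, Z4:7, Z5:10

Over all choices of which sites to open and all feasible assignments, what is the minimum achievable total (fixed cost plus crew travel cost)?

550

Open {A, C}; cheapest assignment that respects the capacities:
  A (cap 20, load 17): Z2, Z4 — cost 6×6 + 11×5 = 91
  C (cap 23, load 20): Z1, Z3, Z5 — cost 7×5 + 4×6 + 9×14 = 185
  Shipping 276, fixed 274 → total 550.
  Any other capacity-feasible assignment to {A, C} ships for at least 276.
Compare {C, D}: its best feasible assignment gives total 580.
Compare {B, D}: its best feasible assignment gives total 583.
Every other set of open sites that can feasibly serve all demand totals ≥ 580 even under its best assignment. Minimum: 550.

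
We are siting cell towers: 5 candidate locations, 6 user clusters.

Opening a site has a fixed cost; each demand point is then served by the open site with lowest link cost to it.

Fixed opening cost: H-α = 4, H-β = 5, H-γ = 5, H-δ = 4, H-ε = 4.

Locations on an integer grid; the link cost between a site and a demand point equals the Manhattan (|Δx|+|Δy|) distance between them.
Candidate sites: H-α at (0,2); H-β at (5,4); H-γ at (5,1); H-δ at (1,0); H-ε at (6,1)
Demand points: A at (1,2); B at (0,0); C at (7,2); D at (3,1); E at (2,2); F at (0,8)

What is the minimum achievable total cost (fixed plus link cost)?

24

Open {H-α, H-ε}: assign each demand point to its cheapest open site.
  A→H-α 1, B→H-α 2, C→H-ε 2, D→H-ε 3, E→H-α 2, F→H-α 6
  link cost 16, fixed 8 → total 24.
Compare {H-α, H-γ}: link cost 16 + fixed 9 = 25.
Compare {H-α}: link cost 22 + fixed 4 = 26.
Compare {H-α, H-δ, H-ε}: link cost 15 + fixed 12 = 27.
All other subsets cost ≥ 25. Minimum total cost: 24.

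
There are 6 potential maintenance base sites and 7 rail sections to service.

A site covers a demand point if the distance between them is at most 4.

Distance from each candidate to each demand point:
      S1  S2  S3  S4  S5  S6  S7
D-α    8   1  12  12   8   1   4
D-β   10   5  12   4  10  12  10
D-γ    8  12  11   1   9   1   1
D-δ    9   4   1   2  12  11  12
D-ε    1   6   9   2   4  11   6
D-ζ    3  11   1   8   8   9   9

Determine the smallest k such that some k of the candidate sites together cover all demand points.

Coverage sets (demand points within 4 of each site):
  D-α: {S2, S6, S7}
  D-β: {S4}
  D-γ: {S4, S6, S7}
  D-δ: {S2, S3, S4}
  D-ε: {S1, S4, S5}
  D-ζ: {S1, S3}
No 2 sites suffice: every size-2 union leaves at least one demand point uncovered.
But {D-α, D-δ, D-ε} covers everything, so the minimum is 3.

3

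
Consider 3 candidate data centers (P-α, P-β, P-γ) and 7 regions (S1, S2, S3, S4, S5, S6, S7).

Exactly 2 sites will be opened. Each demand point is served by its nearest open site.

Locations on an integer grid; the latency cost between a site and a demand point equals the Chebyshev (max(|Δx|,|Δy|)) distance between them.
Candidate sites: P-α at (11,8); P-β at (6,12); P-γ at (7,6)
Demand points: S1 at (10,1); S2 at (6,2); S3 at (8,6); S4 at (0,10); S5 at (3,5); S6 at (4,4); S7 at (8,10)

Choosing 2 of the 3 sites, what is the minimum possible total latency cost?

25

Open {P-β, P-γ}.
  S1→P-γ 5, S2→P-γ 4, S3→P-γ 1, S4→P-β 6, S5→P-γ 4, S6→P-γ 3, S7→P-β 2  ⇒ total 25.
Compare {P-α, P-γ}: total 27.
Compare {P-α, P-β}: total 38.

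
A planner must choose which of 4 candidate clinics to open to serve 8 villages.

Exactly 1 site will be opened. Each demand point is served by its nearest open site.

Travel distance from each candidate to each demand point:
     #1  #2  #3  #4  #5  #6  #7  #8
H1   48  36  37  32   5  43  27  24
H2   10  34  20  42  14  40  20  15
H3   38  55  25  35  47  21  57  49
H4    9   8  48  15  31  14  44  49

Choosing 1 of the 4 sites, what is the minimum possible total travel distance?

195

Open {H2}.
  #1→H2 10, #2→H2 34, #3→H2 20, #4→H2 42, #5→H2 14, #6→H2 40, #7→H2 20, #8→H2 15  ⇒ total 195.
Compare {H4}: total 218.
Compare {H1}: total 252.
No size-1 selection does better; minimum is 195.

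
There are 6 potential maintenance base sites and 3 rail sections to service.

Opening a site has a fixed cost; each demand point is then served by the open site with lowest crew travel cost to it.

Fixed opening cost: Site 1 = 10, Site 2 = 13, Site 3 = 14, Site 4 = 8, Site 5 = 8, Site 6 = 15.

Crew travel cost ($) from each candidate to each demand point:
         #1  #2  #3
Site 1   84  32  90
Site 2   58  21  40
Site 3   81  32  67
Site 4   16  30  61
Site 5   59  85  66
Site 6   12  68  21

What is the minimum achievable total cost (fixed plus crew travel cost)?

82

Open {Site 2, Site 6}: assign each demand point to its cheapest open site.
  #1→Site 6 12, #2→Site 2 21, #3→Site 6 21
  crew travel cost 54, fixed 28 → total 82.
Compare {Site 4, Site 6}: crew travel cost 63 + fixed 23 = 86.
Compare {Site 1, Site 6}: crew travel cost 65 + fixed 25 = 90.
Compare {Site 2, Site 4, Site 6}: crew travel cost 54 + fixed 36 = 90.
All other subsets cost ≥ 86. Minimum total cost: 82.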